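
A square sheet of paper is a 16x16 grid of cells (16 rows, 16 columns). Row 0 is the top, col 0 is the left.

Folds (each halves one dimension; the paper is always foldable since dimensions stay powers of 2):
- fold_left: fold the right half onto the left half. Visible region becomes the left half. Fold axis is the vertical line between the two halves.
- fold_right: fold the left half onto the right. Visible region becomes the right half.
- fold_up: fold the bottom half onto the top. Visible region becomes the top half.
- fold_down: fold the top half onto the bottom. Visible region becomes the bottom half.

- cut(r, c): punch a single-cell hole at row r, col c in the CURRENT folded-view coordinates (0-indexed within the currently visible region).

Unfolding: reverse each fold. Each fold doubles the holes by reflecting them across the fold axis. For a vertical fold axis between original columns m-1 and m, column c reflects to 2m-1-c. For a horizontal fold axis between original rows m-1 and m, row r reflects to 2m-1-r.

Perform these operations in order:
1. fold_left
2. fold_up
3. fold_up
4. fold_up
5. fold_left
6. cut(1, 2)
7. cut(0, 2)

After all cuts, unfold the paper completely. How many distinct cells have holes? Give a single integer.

Answer: 64

Derivation:
Op 1 fold_left: fold axis v@8; visible region now rows[0,16) x cols[0,8) = 16x8
Op 2 fold_up: fold axis h@8; visible region now rows[0,8) x cols[0,8) = 8x8
Op 3 fold_up: fold axis h@4; visible region now rows[0,4) x cols[0,8) = 4x8
Op 4 fold_up: fold axis h@2; visible region now rows[0,2) x cols[0,8) = 2x8
Op 5 fold_left: fold axis v@4; visible region now rows[0,2) x cols[0,4) = 2x4
Op 6 cut(1, 2): punch at orig (1,2); cuts so far [(1, 2)]; region rows[0,2) x cols[0,4) = 2x4
Op 7 cut(0, 2): punch at orig (0,2); cuts so far [(0, 2), (1, 2)]; region rows[0,2) x cols[0,4) = 2x4
Unfold 1 (reflect across v@4): 4 holes -> [(0, 2), (0, 5), (1, 2), (1, 5)]
Unfold 2 (reflect across h@2): 8 holes -> [(0, 2), (0, 5), (1, 2), (1, 5), (2, 2), (2, 5), (3, 2), (3, 5)]
Unfold 3 (reflect across h@4): 16 holes -> [(0, 2), (0, 5), (1, 2), (1, 5), (2, 2), (2, 5), (3, 2), (3, 5), (4, 2), (4, 5), (5, 2), (5, 5), (6, 2), (6, 5), (7, 2), (7, 5)]
Unfold 4 (reflect across h@8): 32 holes -> [(0, 2), (0, 5), (1, 2), (1, 5), (2, 2), (2, 5), (3, 2), (3, 5), (4, 2), (4, 5), (5, 2), (5, 5), (6, 2), (6, 5), (7, 2), (7, 5), (8, 2), (8, 5), (9, 2), (9, 5), (10, 2), (10, 5), (11, 2), (11, 5), (12, 2), (12, 5), (13, 2), (13, 5), (14, 2), (14, 5), (15, 2), (15, 5)]
Unfold 5 (reflect across v@8): 64 holes -> [(0, 2), (0, 5), (0, 10), (0, 13), (1, 2), (1, 5), (1, 10), (1, 13), (2, 2), (2, 5), (2, 10), (2, 13), (3, 2), (3, 5), (3, 10), (3, 13), (4, 2), (4, 5), (4, 10), (4, 13), (5, 2), (5, 5), (5, 10), (5, 13), (6, 2), (6, 5), (6, 10), (6, 13), (7, 2), (7, 5), (7, 10), (7, 13), (8, 2), (8, 5), (8, 10), (8, 13), (9, 2), (9, 5), (9, 10), (9, 13), (10, 2), (10, 5), (10, 10), (10, 13), (11, 2), (11, 5), (11, 10), (11, 13), (12, 2), (12, 5), (12, 10), (12, 13), (13, 2), (13, 5), (13, 10), (13, 13), (14, 2), (14, 5), (14, 10), (14, 13), (15, 2), (15, 5), (15, 10), (15, 13)]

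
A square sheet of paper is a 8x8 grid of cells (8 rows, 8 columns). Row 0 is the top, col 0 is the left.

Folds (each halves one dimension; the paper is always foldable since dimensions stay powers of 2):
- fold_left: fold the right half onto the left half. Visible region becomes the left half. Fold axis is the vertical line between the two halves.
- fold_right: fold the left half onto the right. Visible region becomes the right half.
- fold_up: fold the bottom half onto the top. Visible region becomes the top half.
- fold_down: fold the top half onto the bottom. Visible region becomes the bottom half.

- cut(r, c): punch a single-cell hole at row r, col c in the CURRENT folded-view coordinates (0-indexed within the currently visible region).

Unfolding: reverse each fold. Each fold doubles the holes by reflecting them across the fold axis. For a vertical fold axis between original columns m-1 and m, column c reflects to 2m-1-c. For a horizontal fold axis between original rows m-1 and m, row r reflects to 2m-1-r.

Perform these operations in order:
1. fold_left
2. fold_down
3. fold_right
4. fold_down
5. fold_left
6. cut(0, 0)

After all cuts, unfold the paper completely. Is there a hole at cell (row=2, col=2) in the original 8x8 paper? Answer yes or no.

Op 1 fold_left: fold axis v@4; visible region now rows[0,8) x cols[0,4) = 8x4
Op 2 fold_down: fold axis h@4; visible region now rows[4,8) x cols[0,4) = 4x4
Op 3 fold_right: fold axis v@2; visible region now rows[4,8) x cols[2,4) = 4x2
Op 4 fold_down: fold axis h@6; visible region now rows[6,8) x cols[2,4) = 2x2
Op 5 fold_left: fold axis v@3; visible region now rows[6,8) x cols[2,3) = 2x1
Op 6 cut(0, 0): punch at orig (6,2); cuts so far [(6, 2)]; region rows[6,8) x cols[2,3) = 2x1
Unfold 1 (reflect across v@3): 2 holes -> [(6, 2), (6, 3)]
Unfold 2 (reflect across h@6): 4 holes -> [(5, 2), (5, 3), (6, 2), (6, 3)]
Unfold 3 (reflect across v@2): 8 holes -> [(5, 0), (5, 1), (5, 2), (5, 3), (6, 0), (6, 1), (6, 2), (6, 3)]
Unfold 4 (reflect across h@4): 16 holes -> [(1, 0), (1, 1), (1, 2), (1, 3), (2, 0), (2, 1), (2, 2), (2, 3), (5, 0), (5, 1), (5, 2), (5, 3), (6, 0), (6, 1), (6, 2), (6, 3)]
Unfold 5 (reflect across v@4): 32 holes -> [(1, 0), (1, 1), (1, 2), (1, 3), (1, 4), (1, 5), (1, 6), (1, 7), (2, 0), (2, 1), (2, 2), (2, 3), (2, 4), (2, 5), (2, 6), (2, 7), (5, 0), (5, 1), (5, 2), (5, 3), (5, 4), (5, 5), (5, 6), (5, 7), (6, 0), (6, 1), (6, 2), (6, 3), (6, 4), (6, 5), (6, 6), (6, 7)]
Holes: [(1, 0), (1, 1), (1, 2), (1, 3), (1, 4), (1, 5), (1, 6), (1, 7), (2, 0), (2, 1), (2, 2), (2, 3), (2, 4), (2, 5), (2, 6), (2, 7), (5, 0), (5, 1), (5, 2), (5, 3), (5, 4), (5, 5), (5, 6), (5, 7), (6, 0), (6, 1), (6, 2), (6, 3), (6, 4), (6, 5), (6, 6), (6, 7)]

Answer: yes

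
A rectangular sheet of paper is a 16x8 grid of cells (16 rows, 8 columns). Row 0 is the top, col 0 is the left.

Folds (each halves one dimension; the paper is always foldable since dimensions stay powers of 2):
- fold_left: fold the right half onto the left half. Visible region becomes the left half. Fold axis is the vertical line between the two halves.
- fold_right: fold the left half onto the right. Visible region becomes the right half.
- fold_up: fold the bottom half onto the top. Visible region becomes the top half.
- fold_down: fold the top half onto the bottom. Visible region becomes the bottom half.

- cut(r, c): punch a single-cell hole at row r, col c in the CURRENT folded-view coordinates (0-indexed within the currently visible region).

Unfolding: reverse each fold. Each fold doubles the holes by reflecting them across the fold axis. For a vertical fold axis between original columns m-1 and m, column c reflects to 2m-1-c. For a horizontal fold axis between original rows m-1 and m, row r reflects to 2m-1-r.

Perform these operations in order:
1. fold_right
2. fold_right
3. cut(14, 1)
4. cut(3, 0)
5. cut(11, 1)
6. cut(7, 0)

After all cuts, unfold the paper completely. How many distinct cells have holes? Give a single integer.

Op 1 fold_right: fold axis v@4; visible region now rows[0,16) x cols[4,8) = 16x4
Op 2 fold_right: fold axis v@6; visible region now rows[0,16) x cols[6,8) = 16x2
Op 3 cut(14, 1): punch at orig (14,7); cuts so far [(14, 7)]; region rows[0,16) x cols[6,8) = 16x2
Op 4 cut(3, 0): punch at orig (3,6); cuts so far [(3, 6), (14, 7)]; region rows[0,16) x cols[6,8) = 16x2
Op 5 cut(11, 1): punch at orig (11,7); cuts so far [(3, 6), (11, 7), (14, 7)]; region rows[0,16) x cols[6,8) = 16x2
Op 6 cut(7, 0): punch at orig (7,6); cuts so far [(3, 6), (7, 6), (11, 7), (14, 7)]; region rows[0,16) x cols[6,8) = 16x2
Unfold 1 (reflect across v@6): 8 holes -> [(3, 5), (3, 6), (7, 5), (7, 6), (11, 4), (11, 7), (14, 4), (14, 7)]
Unfold 2 (reflect across v@4): 16 holes -> [(3, 1), (3, 2), (3, 5), (3, 6), (7, 1), (7, 2), (7, 5), (7, 6), (11, 0), (11, 3), (11, 4), (11, 7), (14, 0), (14, 3), (14, 4), (14, 7)]

Answer: 16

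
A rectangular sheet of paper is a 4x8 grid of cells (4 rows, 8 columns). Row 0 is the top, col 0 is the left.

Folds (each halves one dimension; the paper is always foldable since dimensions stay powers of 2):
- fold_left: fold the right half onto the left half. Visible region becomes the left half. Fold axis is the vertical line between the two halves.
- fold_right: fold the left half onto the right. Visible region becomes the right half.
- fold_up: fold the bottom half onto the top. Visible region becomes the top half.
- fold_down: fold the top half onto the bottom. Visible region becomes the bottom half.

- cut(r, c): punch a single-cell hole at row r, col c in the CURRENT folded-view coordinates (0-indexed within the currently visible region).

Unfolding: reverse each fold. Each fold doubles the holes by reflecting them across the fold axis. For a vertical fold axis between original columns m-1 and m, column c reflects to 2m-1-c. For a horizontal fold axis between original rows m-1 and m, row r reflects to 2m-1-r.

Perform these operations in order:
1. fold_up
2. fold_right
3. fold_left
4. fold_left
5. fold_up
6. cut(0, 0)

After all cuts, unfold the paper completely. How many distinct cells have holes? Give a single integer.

Op 1 fold_up: fold axis h@2; visible region now rows[0,2) x cols[0,8) = 2x8
Op 2 fold_right: fold axis v@4; visible region now rows[0,2) x cols[4,8) = 2x4
Op 3 fold_left: fold axis v@6; visible region now rows[0,2) x cols[4,6) = 2x2
Op 4 fold_left: fold axis v@5; visible region now rows[0,2) x cols[4,5) = 2x1
Op 5 fold_up: fold axis h@1; visible region now rows[0,1) x cols[4,5) = 1x1
Op 6 cut(0, 0): punch at orig (0,4); cuts so far [(0, 4)]; region rows[0,1) x cols[4,5) = 1x1
Unfold 1 (reflect across h@1): 2 holes -> [(0, 4), (1, 4)]
Unfold 2 (reflect across v@5): 4 holes -> [(0, 4), (0, 5), (1, 4), (1, 5)]
Unfold 3 (reflect across v@6): 8 holes -> [(0, 4), (0, 5), (0, 6), (0, 7), (1, 4), (1, 5), (1, 6), (1, 7)]
Unfold 4 (reflect across v@4): 16 holes -> [(0, 0), (0, 1), (0, 2), (0, 3), (0, 4), (0, 5), (0, 6), (0, 7), (1, 0), (1, 1), (1, 2), (1, 3), (1, 4), (1, 5), (1, 6), (1, 7)]
Unfold 5 (reflect across h@2): 32 holes -> [(0, 0), (0, 1), (0, 2), (0, 3), (0, 4), (0, 5), (0, 6), (0, 7), (1, 0), (1, 1), (1, 2), (1, 3), (1, 4), (1, 5), (1, 6), (1, 7), (2, 0), (2, 1), (2, 2), (2, 3), (2, 4), (2, 5), (2, 6), (2, 7), (3, 0), (3, 1), (3, 2), (3, 3), (3, 4), (3, 5), (3, 6), (3, 7)]

Answer: 32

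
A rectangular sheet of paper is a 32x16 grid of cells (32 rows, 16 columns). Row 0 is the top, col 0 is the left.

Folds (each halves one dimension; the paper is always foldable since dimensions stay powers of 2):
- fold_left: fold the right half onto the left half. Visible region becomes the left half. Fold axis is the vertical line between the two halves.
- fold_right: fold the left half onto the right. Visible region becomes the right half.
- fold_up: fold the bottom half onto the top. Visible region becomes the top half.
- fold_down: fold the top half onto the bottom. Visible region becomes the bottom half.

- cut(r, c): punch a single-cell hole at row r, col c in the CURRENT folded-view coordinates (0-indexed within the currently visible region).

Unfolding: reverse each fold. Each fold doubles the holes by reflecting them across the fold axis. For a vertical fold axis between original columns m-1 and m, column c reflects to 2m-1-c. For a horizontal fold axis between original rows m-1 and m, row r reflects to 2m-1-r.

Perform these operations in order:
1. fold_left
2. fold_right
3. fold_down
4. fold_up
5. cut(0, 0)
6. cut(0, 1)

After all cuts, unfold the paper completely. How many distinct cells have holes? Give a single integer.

Answer: 32

Derivation:
Op 1 fold_left: fold axis v@8; visible region now rows[0,32) x cols[0,8) = 32x8
Op 2 fold_right: fold axis v@4; visible region now rows[0,32) x cols[4,8) = 32x4
Op 3 fold_down: fold axis h@16; visible region now rows[16,32) x cols[4,8) = 16x4
Op 4 fold_up: fold axis h@24; visible region now rows[16,24) x cols[4,8) = 8x4
Op 5 cut(0, 0): punch at orig (16,4); cuts so far [(16, 4)]; region rows[16,24) x cols[4,8) = 8x4
Op 6 cut(0, 1): punch at orig (16,5); cuts so far [(16, 4), (16, 5)]; region rows[16,24) x cols[4,8) = 8x4
Unfold 1 (reflect across h@24): 4 holes -> [(16, 4), (16, 5), (31, 4), (31, 5)]
Unfold 2 (reflect across h@16): 8 holes -> [(0, 4), (0, 5), (15, 4), (15, 5), (16, 4), (16, 5), (31, 4), (31, 5)]
Unfold 3 (reflect across v@4): 16 holes -> [(0, 2), (0, 3), (0, 4), (0, 5), (15, 2), (15, 3), (15, 4), (15, 5), (16, 2), (16, 3), (16, 4), (16, 5), (31, 2), (31, 3), (31, 4), (31, 5)]
Unfold 4 (reflect across v@8): 32 holes -> [(0, 2), (0, 3), (0, 4), (0, 5), (0, 10), (0, 11), (0, 12), (0, 13), (15, 2), (15, 3), (15, 4), (15, 5), (15, 10), (15, 11), (15, 12), (15, 13), (16, 2), (16, 3), (16, 4), (16, 5), (16, 10), (16, 11), (16, 12), (16, 13), (31, 2), (31, 3), (31, 4), (31, 5), (31, 10), (31, 11), (31, 12), (31, 13)]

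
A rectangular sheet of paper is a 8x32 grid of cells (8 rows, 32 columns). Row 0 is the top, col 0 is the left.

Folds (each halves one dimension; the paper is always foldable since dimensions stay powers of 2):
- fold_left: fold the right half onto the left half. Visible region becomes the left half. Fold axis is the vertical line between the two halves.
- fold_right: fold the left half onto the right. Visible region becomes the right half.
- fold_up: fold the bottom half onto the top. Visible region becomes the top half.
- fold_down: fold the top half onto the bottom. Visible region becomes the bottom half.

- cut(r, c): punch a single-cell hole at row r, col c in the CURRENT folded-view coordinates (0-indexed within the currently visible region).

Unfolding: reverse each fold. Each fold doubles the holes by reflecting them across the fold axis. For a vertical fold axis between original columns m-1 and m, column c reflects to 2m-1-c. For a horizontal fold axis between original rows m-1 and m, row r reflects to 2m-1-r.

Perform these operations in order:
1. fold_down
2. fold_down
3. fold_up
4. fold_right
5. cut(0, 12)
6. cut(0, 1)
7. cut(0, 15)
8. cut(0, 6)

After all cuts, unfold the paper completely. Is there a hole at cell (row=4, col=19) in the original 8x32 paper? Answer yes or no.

Answer: no

Derivation:
Op 1 fold_down: fold axis h@4; visible region now rows[4,8) x cols[0,32) = 4x32
Op 2 fold_down: fold axis h@6; visible region now rows[6,8) x cols[0,32) = 2x32
Op 3 fold_up: fold axis h@7; visible region now rows[6,7) x cols[0,32) = 1x32
Op 4 fold_right: fold axis v@16; visible region now rows[6,7) x cols[16,32) = 1x16
Op 5 cut(0, 12): punch at orig (6,28); cuts so far [(6, 28)]; region rows[6,7) x cols[16,32) = 1x16
Op 6 cut(0, 1): punch at orig (6,17); cuts so far [(6, 17), (6, 28)]; region rows[6,7) x cols[16,32) = 1x16
Op 7 cut(0, 15): punch at orig (6,31); cuts so far [(6, 17), (6, 28), (6, 31)]; region rows[6,7) x cols[16,32) = 1x16
Op 8 cut(0, 6): punch at orig (6,22); cuts so far [(6, 17), (6, 22), (6, 28), (6, 31)]; region rows[6,7) x cols[16,32) = 1x16
Unfold 1 (reflect across v@16): 8 holes -> [(6, 0), (6, 3), (6, 9), (6, 14), (6, 17), (6, 22), (6, 28), (6, 31)]
Unfold 2 (reflect across h@7): 16 holes -> [(6, 0), (6, 3), (6, 9), (6, 14), (6, 17), (6, 22), (6, 28), (6, 31), (7, 0), (7, 3), (7, 9), (7, 14), (7, 17), (7, 22), (7, 28), (7, 31)]
Unfold 3 (reflect across h@6): 32 holes -> [(4, 0), (4, 3), (4, 9), (4, 14), (4, 17), (4, 22), (4, 28), (4, 31), (5, 0), (5, 3), (5, 9), (5, 14), (5, 17), (5, 22), (5, 28), (5, 31), (6, 0), (6, 3), (6, 9), (6, 14), (6, 17), (6, 22), (6, 28), (6, 31), (7, 0), (7, 3), (7, 9), (7, 14), (7, 17), (7, 22), (7, 28), (7, 31)]
Unfold 4 (reflect across h@4): 64 holes -> [(0, 0), (0, 3), (0, 9), (0, 14), (0, 17), (0, 22), (0, 28), (0, 31), (1, 0), (1, 3), (1, 9), (1, 14), (1, 17), (1, 22), (1, 28), (1, 31), (2, 0), (2, 3), (2, 9), (2, 14), (2, 17), (2, 22), (2, 28), (2, 31), (3, 0), (3, 3), (3, 9), (3, 14), (3, 17), (3, 22), (3, 28), (3, 31), (4, 0), (4, 3), (4, 9), (4, 14), (4, 17), (4, 22), (4, 28), (4, 31), (5, 0), (5, 3), (5, 9), (5, 14), (5, 17), (5, 22), (5, 28), (5, 31), (6, 0), (6, 3), (6, 9), (6, 14), (6, 17), (6, 22), (6, 28), (6, 31), (7, 0), (7, 3), (7, 9), (7, 14), (7, 17), (7, 22), (7, 28), (7, 31)]
Holes: [(0, 0), (0, 3), (0, 9), (0, 14), (0, 17), (0, 22), (0, 28), (0, 31), (1, 0), (1, 3), (1, 9), (1, 14), (1, 17), (1, 22), (1, 28), (1, 31), (2, 0), (2, 3), (2, 9), (2, 14), (2, 17), (2, 22), (2, 28), (2, 31), (3, 0), (3, 3), (3, 9), (3, 14), (3, 17), (3, 22), (3, 28), (3, 31), (4, 0), (4, 3), (4, 9), (4, 14), (4, 17), (4, 22), (4, 28), (4, 31), (5, 0), (5, 3), (5, 9), (5, 14), (5, 17), (5, 22), (5, 28), (5, 31), (6, 0), (6, 3), (6, 9), (6, 14), (6, 17), (6, 22), (6, 28), (6, 31), (7, 0), (7, 3), (7, 9), (7, 14), (7, 17), (7, 22), (7, 28), (7, 31)]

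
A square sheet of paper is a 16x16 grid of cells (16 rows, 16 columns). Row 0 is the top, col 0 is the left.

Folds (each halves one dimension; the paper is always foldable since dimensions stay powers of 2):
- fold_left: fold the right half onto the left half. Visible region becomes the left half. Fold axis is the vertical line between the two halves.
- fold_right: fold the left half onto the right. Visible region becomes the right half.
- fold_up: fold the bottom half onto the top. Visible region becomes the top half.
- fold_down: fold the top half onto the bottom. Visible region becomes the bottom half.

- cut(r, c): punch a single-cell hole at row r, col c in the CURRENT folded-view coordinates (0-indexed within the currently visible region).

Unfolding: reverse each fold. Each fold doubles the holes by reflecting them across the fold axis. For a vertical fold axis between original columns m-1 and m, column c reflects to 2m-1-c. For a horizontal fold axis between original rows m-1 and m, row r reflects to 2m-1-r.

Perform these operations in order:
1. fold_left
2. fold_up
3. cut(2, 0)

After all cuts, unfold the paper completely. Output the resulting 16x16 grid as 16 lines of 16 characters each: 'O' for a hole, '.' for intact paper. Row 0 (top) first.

Op 1 fold_left: fold axis v@8; visible region now rows[0,16) x cols[0,8) = 16x8
Op 2 fold_up: fold axis h@8; visible region now rows[0,8) x cols[0,8) = 8x8
Op 3 cut(2, 0): punch at orig (2,0); cuts so far [(2, 0)]; region rows[0,8) x cols[0,8) = 8x8
Unfold 1 (reflect across h@8): 2 holes -> [(2, 0), (13, 0)]
Unfold 2 (reflect across v@8): 4 holes -> [(2, 0), (2, 15), (13, 0), (13, 15)]

Answer: ................
................
O..............O
................
................
................
................
................
................
................
................
................
................
O..............O
................
................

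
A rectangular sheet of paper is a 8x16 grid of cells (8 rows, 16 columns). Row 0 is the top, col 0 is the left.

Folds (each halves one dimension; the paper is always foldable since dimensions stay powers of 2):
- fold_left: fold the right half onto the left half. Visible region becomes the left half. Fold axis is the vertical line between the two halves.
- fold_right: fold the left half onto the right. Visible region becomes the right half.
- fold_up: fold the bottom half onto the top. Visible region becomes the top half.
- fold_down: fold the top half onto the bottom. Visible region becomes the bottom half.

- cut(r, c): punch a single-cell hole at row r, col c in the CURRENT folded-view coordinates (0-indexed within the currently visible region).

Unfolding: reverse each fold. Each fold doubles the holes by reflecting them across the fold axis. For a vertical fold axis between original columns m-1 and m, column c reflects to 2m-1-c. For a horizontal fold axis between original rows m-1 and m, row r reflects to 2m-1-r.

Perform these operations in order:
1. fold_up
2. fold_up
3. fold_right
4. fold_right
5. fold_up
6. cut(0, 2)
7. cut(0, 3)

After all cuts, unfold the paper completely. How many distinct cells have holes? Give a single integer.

Answer: 64

Derivation:
Op 1 fold_up: fold axis h@4; visible region now rows[0,4) x cols[0,16) = 4x16
Op 2 fold_up: fold axis h@2; visible region now rows[0,2) x cols[0,16) = 2x16
Op 3 fold_right: fold axis v@8; visible region now rows[0,2) x cols[8,16) = 2x8
Op 4 fold_right: fold axis v@12; visible region now rows[0,2) x cols[12,16) = 2x4
Op 5 fold_up: fold axis h@1; visible region now rows[0,1) x cols[12,16) = 1x4
Op 6 cut(0, 2): punch at orig (0,14); cuts so far [(0, 14)]; region rows[0,1) x cols[12,16) = 1x4
Op 7 cut(0, 3): punch at orig (0,15); cuts so far [(0, 14), (0, 15)]; region rows[0,1) x cols[12,16) = 1x4
Unfold 1 (reflect across h@1): 4 holes -> [(0, 14), (0, 15), (1, 14), (1, 15)]
Unfold 2 (reflect across v@12): 8 holes -> [(0, 8), (0, 9), (0, 14), (0, 15), (1, 8), (1, 9), (1, 14), (1, 15)]
Unfold 3 (reflect across v@8): 16 holes -> [(0, 0), (0, 1), (0, 6), (0, 7), (0, 8), (0, 9), (0, 14), (0, 15), (1, 0), (1, 1), (1, 6), (1, 7), (1, 8), (1, 9), (1, 14), (1, 15)]
Unfold 4 (reflect across h@2): 32 holes -> [(0, 0), (0, 1), (0, 6), (0, 7), (0, 8), (0, 9), (0, 14), (0, 15), (1, 0), (1, 1), (1, 6), (1, 7), (1, 8), (1, 9), (1, 14), (1, 15), (2, 0), (2, 1), (2, 6), (2, 7), (2, 8), (2, 9), (2, 14), (2, 15), (3, 0), (3, 1), (3, 6), (3, 7), (3, 8), (3, 9), (3, 14), (3, 15)]
Unfold 5 (reflect across h@4): 64 holes -> [(0, 0), (0, 1), (0, 6), (0, 7), (0, 8), (0, 9), (0, 14), (0, 15), (1, 0), (1, 1), (1, 6), (1, 7), (1, 8), (1, 9), (1, 14), (1, 15), (2, 0), (2, 1), (2, 6), (2, 7), (2, 8), (2, 9), (2, 14), (2, 15), (3, 0), (3, 1), (3, 6), (3, 7), (3, 8), (3, 9), (3, 14), (3, 15), (4, 0), (4, 1), (4, 6), (4, 7), (4, 8), (4, 9), (4, 14), (4, 15), (5, 0), (5, 1), (5, 6), (5, 7), (5, 8), (5, 9), (5, 14), (5, 15), (6, 0), (6, 1), (6, 6), (6, 7), (6, 8), (6, 9), (6, 14), (6, 15), (7, 0), (7, 1), (7, 6), (7, 7), (7, 8), (7, 9), (7, 14), (7, 15)]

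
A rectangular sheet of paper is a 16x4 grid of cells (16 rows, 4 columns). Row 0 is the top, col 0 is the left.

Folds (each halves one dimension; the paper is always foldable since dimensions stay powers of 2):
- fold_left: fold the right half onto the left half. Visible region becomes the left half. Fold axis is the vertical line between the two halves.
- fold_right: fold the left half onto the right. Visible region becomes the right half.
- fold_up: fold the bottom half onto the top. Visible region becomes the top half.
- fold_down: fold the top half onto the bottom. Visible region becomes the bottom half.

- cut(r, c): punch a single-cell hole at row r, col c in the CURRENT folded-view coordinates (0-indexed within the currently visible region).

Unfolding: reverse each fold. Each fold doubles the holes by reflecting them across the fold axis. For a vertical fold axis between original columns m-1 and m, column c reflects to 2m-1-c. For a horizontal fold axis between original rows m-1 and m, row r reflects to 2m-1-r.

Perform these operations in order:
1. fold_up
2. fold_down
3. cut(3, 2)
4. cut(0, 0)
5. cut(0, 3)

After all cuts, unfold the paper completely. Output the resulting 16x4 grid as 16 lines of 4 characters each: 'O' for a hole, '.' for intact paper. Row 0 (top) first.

Op 1 fold_up: fold axis h@8; visible region now rows[0,8) x cols[0,4) = 8x4
Op 2 fold_down: fold axis h@4; visible region now rows[4,8) x cols[0,4) = 4x4
Op 3 cut(3, 2): punch at orig (7,2); cuts so far [(7, 2)]; region rows[4,8) x cols[0,4) = 4x4
Op 4 cut(0, 0): punch at orig (4,0); cuts so far [(4, 0), (7, 2)]; region rows[4,8) x cols[0,4) = 4x4
Op 5 cut(0, 3): punch at orig (4,3); cuts so far [(4, 0), (4, 3), (7, 2)]; region rows[4,8) x cols[0,4) = 4x4
Unfold 1 (reflect across h@4): 6 holes -> [(0, 2), (3, 0), (3, 3), (4, 0), (4, 3), (7, 2)]
Unfold 2 (reflect across h@8): 12 holes -> [(0, 2), (3, 0), (3, 3), (4, 0), (4, 3), (7, 2), (8, 2), (11, 0), (11, 3), (12, 0), (12, 3), (15, 2)]

Answer: ..O.
....
....
O..O
O..O
....
....
..O.
..O.
....
....
O..O
O..O
....
....
..O.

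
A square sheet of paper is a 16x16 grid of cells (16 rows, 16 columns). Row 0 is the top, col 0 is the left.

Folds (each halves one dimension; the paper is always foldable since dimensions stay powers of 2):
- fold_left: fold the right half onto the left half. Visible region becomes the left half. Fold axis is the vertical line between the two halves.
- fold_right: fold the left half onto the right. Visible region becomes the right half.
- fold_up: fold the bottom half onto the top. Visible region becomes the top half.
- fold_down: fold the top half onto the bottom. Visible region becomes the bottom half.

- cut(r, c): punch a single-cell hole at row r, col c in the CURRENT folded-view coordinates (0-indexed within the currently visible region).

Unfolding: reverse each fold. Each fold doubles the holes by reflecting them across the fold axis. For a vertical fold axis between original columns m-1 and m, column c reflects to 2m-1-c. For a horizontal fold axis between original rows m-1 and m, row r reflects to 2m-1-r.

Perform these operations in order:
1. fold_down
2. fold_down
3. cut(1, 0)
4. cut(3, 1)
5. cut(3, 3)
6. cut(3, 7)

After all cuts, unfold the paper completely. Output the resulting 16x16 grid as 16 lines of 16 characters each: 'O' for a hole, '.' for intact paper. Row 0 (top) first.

Op 1 fold_down: fold axis h@8; visible region now rows[8,16) x cols[0,16) = 8x16
Op 2 fold_down: fold axis h@12; visible region now rows[12,16) x cols[0,16) = 4x16
Op 3 cut(1, 0): punch at orig (13,0); cuts so far [(13, 0)]; region rows[12,16) x cols[0,16) = 4x16
Op 4 cut(3, 1): punch at orig (15,1); cuts so far [(13, 0), (15, 1)]; region rows[12,16) x cols[0,16) = 4x16
Op 5 cut(3, 3): punch at orig (15,3); cuts so far [(13, 0), (15, 1), (15, 3)]; region rows[12,16) x cols[0,16) = 4x16
Op 6 cut(3, 7): punch at orig (15,7); cuts so far [(13, 0), (15, 1), (15, 3), (15, 7)]; region rows[12,16) x cols[0,16) = 4x16
Unfold 1 (reflect across h@12): 8 holes -> [(8, 1), (8, 3), (8, 7), (10, 0), (13, 0), (15, 1), (15, 3), (15, 7)]
Unfold 2 (reflect across h@8): 16 holes -> [(0, 1), (0, 3), (0, 7), (2, 0), (5, 0), (7, 1), (7, 3), (7, 7), (8, 1), (8, 3), (8, 7), (10, 0), (13, 0), (15, 1), (15, 3), (15, 7)]

Answer: .O.O...O........
................
O...............
................
................
O...............
................
.O.O...O........
.O.O...O........
................
O...............
................
................
O...............
................
.O.O...O........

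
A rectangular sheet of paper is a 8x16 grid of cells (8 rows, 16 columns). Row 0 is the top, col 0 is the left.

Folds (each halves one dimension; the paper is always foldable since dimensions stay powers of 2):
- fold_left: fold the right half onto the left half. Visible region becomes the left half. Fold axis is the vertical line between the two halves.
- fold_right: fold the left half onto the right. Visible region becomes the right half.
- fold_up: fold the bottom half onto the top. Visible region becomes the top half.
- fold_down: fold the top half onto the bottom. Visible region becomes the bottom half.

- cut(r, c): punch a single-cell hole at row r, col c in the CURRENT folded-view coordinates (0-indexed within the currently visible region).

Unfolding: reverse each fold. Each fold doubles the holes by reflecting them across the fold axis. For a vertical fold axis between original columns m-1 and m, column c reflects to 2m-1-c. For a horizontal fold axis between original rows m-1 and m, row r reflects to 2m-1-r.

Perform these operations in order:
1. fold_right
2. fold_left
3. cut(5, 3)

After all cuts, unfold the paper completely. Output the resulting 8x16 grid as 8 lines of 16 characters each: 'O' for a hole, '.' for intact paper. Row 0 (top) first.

Answer: ................
................
................
................
................
...OO......OO...
................
................

Derivation:
Op 1 fold_right: fold axis v@8; visible region now rows[0,8) x cols[8,16) = 8x8
Op 2 fold_left: fold axis v@12; visible region now rows[0,8) x cols[8,12) = 8x4
Op 3 cut(5, 3): punch at orig (5,11); cuts so far [(5, 11)]; region rows[0,8) x cols[8,12) = 8x4
Unfold 1 (reflect across v@12): 2 holes -> [(5, 11), (5, 12)]
Unfold 2 (reflect across v@8): 4 holes -> [(5, 3), (5, 4), (5, 11), (5, 12)]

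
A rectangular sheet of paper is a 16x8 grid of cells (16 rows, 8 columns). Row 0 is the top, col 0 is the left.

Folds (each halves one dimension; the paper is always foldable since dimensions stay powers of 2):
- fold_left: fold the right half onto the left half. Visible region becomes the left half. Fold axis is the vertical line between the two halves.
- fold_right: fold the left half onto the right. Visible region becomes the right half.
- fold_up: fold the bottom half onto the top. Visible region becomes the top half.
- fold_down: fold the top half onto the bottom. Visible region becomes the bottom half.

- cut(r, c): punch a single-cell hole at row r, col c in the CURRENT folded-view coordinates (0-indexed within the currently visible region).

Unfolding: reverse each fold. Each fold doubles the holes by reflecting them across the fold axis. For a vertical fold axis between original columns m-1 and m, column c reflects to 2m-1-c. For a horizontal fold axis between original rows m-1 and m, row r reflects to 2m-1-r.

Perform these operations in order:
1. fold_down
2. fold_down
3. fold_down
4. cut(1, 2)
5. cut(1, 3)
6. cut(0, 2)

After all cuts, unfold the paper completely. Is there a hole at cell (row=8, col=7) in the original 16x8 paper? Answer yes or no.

Answer: no

Derivation:
Op 1 fold_down: fold axis h@8; visible region now rows[8,16) x cols[0,8) = 8x8
Op 2 fold_down: fold axis h@12; visible region now rows[12,16) x cols[0,8) = 4x8
Op 3 fold_down: fold axis h@14; visible region now rows[14,16) x cols[0,8) = 2x8
Op 4 cut(1, 2): punch at orig (15,2); cuts so far [(15, 2)]; region rows[14,16) x cols[0,8) = 2x8
Op 5 cut(1, 3): punch at orig (15,3); cuts so far [(15, 2), (15, 3)]; region rows[14,16) x cols[0,8) = 2x8
Op 6 cut(0, 2): punch at orig (14,2); cuts so far [(14, 2), (15, 2), (15, 3)]; region rows[14,16) x cols[0,8) = 2x8
Unfold 1 (reflect across h@14): 6 holes -> [(12, 2), (12, 3), (13, 2), (14, 2), (15, 2), (15, 3)]
Unfold 2 (reflect across h@12): 12 holes -> [(8, 2), (8, 3), (9, 2), (10, 2), (11, 2), (11, 3), (12, 2), (12, 3), (13, 2), (14, 2), (15, 2), (15, 3)]
Unfold 3 (reflect across h@8): 24 holes -> [(0, 2), (0, 3), (1, 2), (2, 2), (3, 2), (3, 3), (4, 2), (4, 3), (5, 2), (6, 2), (7, 2), (7, 3), (8, 2), (8, 3), (9, 2), (10, 2), (11, 2), (11, 3), (12, 2), (12, 3), (13, 2), (14, 2), (15, 2), (15, 3)]
Holes: [(0, 2), (0, 3), (1, 2), (2, 2), (3, 2), (3, 3), (4, 2), (4, 3), (5, 2), (6, 2), (7, 2), (7, 3), (8, 2), (8, 3), (9, 2), (10, 2), (11, 2), (11, 3), (12, 2), (12, 3), (13, 2), (14, 2), (15, 2), (15, 3)]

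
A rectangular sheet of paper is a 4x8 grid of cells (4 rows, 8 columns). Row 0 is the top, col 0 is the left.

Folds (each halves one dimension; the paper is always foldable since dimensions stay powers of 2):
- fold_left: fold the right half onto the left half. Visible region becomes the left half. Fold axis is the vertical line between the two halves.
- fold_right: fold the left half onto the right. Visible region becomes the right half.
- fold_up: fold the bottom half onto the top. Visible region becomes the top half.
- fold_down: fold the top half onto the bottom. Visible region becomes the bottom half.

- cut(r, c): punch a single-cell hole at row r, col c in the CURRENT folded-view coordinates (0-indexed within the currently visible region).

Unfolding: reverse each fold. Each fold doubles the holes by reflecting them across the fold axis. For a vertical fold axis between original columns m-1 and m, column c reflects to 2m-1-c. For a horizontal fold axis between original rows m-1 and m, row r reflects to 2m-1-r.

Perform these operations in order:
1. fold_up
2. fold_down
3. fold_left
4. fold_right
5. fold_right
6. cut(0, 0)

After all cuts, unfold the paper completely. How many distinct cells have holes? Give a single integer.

Op 1 fold_up: fold axis h@2; visible region now rows[0,2) x cols[0,8) = 2x8
Op 2 fold_down: fold axis h@1; visible region now rows[1,2) x cols[0,8) = 1x8
Op 3 fold_left: fold axis v@4; visible region now rows[1,2) x cols[0,4) = 1x4
Op 4 fold_right: fold axis v@2; visible region now rows[1,2) x cols[2,4) = 1x2
Op 5 fold_right: fold axis v@3; visible region now rows[1,2) x cols[3,4) = 1x1
Op 6 cut(0, 0): punch at orig (1,3); cuts so far [(1, 3)]; region rows[1,2) x cols[3,4) = 1x1
Unfold 1 (reflect across v@3): 2 holes -> [(1, 2), (1, 3)]
Unfold 2 (reflect across v@2): 4 holes -> [(1, 0), (1, 1), (1, 2), (1, 3)]
Unfold 3 (reflect across v@4): 8 holes -> [(1, 0), (1, 1), (1, 2), (1, 3), (1, 4), (1, 5), (1, 6), (1, 7)]
Unfold 4 (reflect across h@1): 16 holes -> [(0, 0), (0, 1), (0, 2), (0, 3), (0, 4), (0, 5), (0, 6), (0, 7), (1, 0), (1, 1), (1, 2), (1, 3), (1, 4), (1, 5), (1, 6), (1, 7)]
Unfold 5 (reflect across h@2): 32 holes -> [(0, 0), (0, 1), (0, 2), (0, 3), (0, 4), (0, 5), (0, 6), (0, 7), (1, 0), (1, 1), (1, 2), (1, 3), (1, 4), (1, 5), (1, 6), (1, 7), (2, 0), (2, 1), (2, 2), (2, 3), (2, 4), (2, 5), (2, 6), (2, 7), (3, 0), (3, 1), (3, 2), (3, 3), (3, 4), (3, 5), (3, 6), (3, 7)]

Answer: 32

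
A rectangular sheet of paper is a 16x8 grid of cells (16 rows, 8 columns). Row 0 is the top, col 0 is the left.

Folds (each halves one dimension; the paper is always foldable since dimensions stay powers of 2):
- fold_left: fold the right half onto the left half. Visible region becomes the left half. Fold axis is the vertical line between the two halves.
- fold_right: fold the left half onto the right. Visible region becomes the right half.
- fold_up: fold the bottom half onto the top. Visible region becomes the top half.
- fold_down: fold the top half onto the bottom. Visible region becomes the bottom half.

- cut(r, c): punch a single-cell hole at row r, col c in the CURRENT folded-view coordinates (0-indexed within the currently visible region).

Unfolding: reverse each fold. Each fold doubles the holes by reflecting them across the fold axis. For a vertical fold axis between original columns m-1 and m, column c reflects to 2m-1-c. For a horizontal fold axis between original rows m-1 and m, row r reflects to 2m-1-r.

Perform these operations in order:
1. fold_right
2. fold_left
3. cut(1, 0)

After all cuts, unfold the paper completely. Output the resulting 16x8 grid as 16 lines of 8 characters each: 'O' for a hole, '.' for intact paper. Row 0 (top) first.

Op 1 fold_right: fold axis v@4; visible region now rows[0,16) x cols[4,8) = 16x4
Op 2 fold_left: fold axis v@6; visible region now rows[0,16) x cols[4,6) = 16x2
Op 3 cut(1, 0): punch at orig (1,4); cuts so far [(1, 4)]; region rows[0,16) x cols[4,6) = 16x2
Unfold 1 (reflect across v@6): 2 holes -> [(1, 4), (1, 7)]
Unfold 2 (reflect across v@4): 4 holes -> [(1, 0), (1, 3), (1, 4), (1, 7)]

Answer: ........
O..OO..O
........
........
........
........
........
........
........
........
........
........
........
........
........
........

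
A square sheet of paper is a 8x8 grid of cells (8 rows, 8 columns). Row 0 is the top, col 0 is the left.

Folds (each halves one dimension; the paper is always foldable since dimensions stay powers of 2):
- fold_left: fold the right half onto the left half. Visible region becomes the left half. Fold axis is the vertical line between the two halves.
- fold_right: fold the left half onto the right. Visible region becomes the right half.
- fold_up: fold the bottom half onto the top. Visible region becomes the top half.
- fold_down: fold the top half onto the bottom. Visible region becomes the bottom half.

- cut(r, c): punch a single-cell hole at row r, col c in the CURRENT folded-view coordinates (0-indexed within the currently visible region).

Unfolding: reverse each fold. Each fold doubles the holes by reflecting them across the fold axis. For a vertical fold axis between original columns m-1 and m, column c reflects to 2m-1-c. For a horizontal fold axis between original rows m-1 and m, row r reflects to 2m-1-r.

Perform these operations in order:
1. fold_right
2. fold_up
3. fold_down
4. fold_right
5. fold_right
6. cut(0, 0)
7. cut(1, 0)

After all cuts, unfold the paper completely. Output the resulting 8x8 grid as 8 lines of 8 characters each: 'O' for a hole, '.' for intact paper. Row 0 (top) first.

Answer: OOOOOOOO
OOOOOOOO
OOOOOOOO
OOOOOOOO
OOOOOOOO
OOOOOOOO
OOOOOOOO
OOOOOOOO

Derivation:
Op 1 fold_right: fold axis v@4; visible region now rows[0,8) x cols[4,8) = 8x4
Op 2 fold_up: fold axis h@4; visible region now rows[0,4) x cols[4,8) = 4x4
Op 3 fold_down: fold axis h@2; visible region now rows[2,4) x cols[4,8) = 2x4
Op 4 fold_right: fold axis v@6; visible region now rows[2,4) x cols[6,8) = 2x2
Op 5 fold_right: fold axis v@7; visible region now rows[2,4) x cols[7,8) = 2x1
Op 6 cut(0, 0): punch at orig (2,7); cuts so far [(2, 7)]; region rows[2,4) x cols[7,8) = 2x1
Op 7 cut(1, 0): punch at orig (3,7); cuts so far [(2, 7), (3, 7)]; region rows[2,4) x cols[7,8) = 2x1
Unfold 1 (reflect across v@7): 4 holes -> [(2, 6), (2, 7), (3, 6), (3, 7)]
Unfold 2 (reflect across v@6): 8 holes -> [(2, 4), (2, 5), (2, 6), (2, 7), (3, 4), (3, 5), (3, 6), (3, 7)]
Unfold 3 (reflect across h@2): 16 holes -> [(0, 4), (0, 5), (0, 6), (0, 7), (1, 4), (1, 5), (1, 6), (1, 7), (2, 4), (2, 5), (2, 6), (2, 7), (3, 4), (3, 5), (3, 6), (3, 7)]
Unfold 4 (reflect across h@4): 32 holes -> [(0, 4), (0, 5), (0, 6), (0, 7), (1, 4), (1, 5), (1, 6), (1, 7), (2, 4), (2, 5), (2, 6), (2, 7), (3, 4), (3, 5), (3, 6), (3, 7), (4, 4), (4, 5), (4, 6), (4, 7), (5, 4), (5, 5), (5, 6), (5, 7), (6, 4), (6, 5), (6, 6), (6, 7), (7, 4), (7, 5), (7, 6), (7, 7)]
Unfold 5 (reflect across v@4): 64 holes -> [(0, 0), (0, 1), (0, 2), (0, 3), (0, 4), (0, 5), (0, 6), (0, 7), (1, 0), (1, 1), (1, 2), (1, 3), (1, 4), (1, 5), (1, 6), (1, 7), (2, 0), (2, 1), (2, 2), (2, 3), (2, 4), (2, 5), (2, 6), (2, 7), (3, 0), (3, 1), (3, 2), (3, 3), (3, 4), (3, 5), (3, 6), (3, 7), (4, 0), (4, 1), (4, 2), (4, 3), (4, 4), (4, 5), (4, 6), (4, 7), (5, 0), (5, 1), (5, 2), (5, 3), (5, 4), (5, 5), (5, 6), (5, 7), (6, 0), (6, 1), (6, 2), (6, 3), (6, 4), (6, 5), (6, 6), (6, 7), (7, 0), (7, 1), (7, 2), (7, 3), (7, 4), (7, 5), (7, 6), (7, 7)]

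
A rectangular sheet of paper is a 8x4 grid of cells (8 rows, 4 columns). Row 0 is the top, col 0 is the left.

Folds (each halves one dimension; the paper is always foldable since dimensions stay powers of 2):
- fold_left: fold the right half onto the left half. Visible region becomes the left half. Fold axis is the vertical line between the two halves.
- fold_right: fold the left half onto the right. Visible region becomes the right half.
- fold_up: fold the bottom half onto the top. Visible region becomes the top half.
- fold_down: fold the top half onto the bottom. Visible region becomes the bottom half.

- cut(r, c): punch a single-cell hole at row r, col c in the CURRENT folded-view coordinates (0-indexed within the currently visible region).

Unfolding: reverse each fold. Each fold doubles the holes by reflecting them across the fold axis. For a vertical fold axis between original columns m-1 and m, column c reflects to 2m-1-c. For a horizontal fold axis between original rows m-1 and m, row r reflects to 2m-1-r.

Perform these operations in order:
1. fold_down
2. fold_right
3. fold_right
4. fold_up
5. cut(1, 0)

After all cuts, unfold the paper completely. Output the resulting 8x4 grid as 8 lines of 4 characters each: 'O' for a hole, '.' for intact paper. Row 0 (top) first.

Op 1 fold_down: fold axis h@4; visible region now rows[4,8) x cols[0,4) = 4x4
Op 2 fold_right: fold axis v@2; visible region now rows[4,8) x cols[2,4) = 4x2
Op 3 fold_right: fold axis v@3; visible region now rows[4,8) x cols[3,4) = 4x1
Op 4 fold_up: fold axis h@6; visible region now rows[4,6) x cols[3,4) = 2x1
Op 5 cut(1, 0): punch at orig (5,3); cuts so far [(5, 3)]; region rows[4,6) x cols[3,4) = 2x1
Unfold 1 (reflect across h@6): 2 holes -> [(5, 3), (6, 3)]
Unfold 2 (reflect across v@3): 4 holes -> [(5, 2), (5, 3), (6, 2), (6, 3)]
Unfold 3 (reflect across v@2): 8 holes -> [(5, 0), (5, 1), (5, 2), (5, 3), (6, 0), (6, 1), (6, 2), (6, 3)]
Unfold 4 (reflect across h@4): 16 holes -> [(1, 0), (1, 1), (1, 2), (1, 3), (2, 0), (2, 1), (2, 2), (2, 3), (5, 0), (5, 1), (5, 2), (5, 3), (6, 0), (6, 1), (6, 2), (6, 3)]

Answer: ....
OOOO
OOOO
....
....
OOOO
OOOO
....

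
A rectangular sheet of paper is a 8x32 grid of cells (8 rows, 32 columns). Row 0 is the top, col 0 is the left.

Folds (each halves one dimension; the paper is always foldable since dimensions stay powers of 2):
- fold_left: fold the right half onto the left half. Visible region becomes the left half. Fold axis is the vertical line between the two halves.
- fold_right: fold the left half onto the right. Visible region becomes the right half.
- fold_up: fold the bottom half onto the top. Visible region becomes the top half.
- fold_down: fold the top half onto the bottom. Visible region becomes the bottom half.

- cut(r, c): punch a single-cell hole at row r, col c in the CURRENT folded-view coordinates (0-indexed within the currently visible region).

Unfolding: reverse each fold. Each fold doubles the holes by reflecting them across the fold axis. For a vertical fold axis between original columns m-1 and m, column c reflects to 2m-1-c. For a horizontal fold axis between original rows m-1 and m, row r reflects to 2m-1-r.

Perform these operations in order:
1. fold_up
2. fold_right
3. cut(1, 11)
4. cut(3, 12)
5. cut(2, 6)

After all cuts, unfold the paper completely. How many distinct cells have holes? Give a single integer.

Answer: 12

Derivation:
Op 1 fold_up: fold axis h@4; visible region now rows[0,4) x cols[0,32) = 4x32
Op 2 fold_right: fold axis v@16; visible region now rows[0,4) x cols[16,32) = 4x16
Op 3 cut(1, 11): punch at orig (1,27); cuts so far [(1, 27)]; region rows[0,4) x cols[16,32) = 4x16
Op 4 cut(3, 12): punch at orig (3,28); cuts so far [(1, 27), (3, 28)]; region rows[0,4) x cols[16,32) = 4x16
Op 5 cut(2, 6): punch at orig (2,22); cuts so far [(1, 27), (2, 22), (3, 28)]; region rows[0,4) x cols[16,32) = 4x16
Unfold 1 (reflect across v@16): 6 holes -> [(1, 4), (1, 27), (2, 9), (2, 22), (3, 3), (3, 28)]
Unfold 2 (reflect across h@4): 12 holes -> [(1, 4), (1, 27), (2, 9), (2, 22), (3, 3), (3, 28), (4, 3), (4, 28), (5, 9), (5, 22), (6, 4), (6, 27)]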